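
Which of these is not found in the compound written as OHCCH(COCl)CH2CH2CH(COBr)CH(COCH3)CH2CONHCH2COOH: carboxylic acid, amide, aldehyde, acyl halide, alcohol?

alcohol

carboxylic acid: present (COOH — –COOH: carbonyl C bonded to –OH and C → carboxylic acid (the –OH is not a separate alcohol)).
amide: present (CH2CONHCH2 — –C(=O)–N– linkage → amide (the N is not an amine)).
acyl halide: present (CH(COCl) — pendant –C(=O)X: carbonyl C bonded to C and halogen → acyl halide).
aldehyde: present (OHC — terminal –CHO: carbonyl C bonded to H and C → aldehyde).
alcohol: absent. In COOH, the –OH sits on a carbonyl carbon, making it part of a carboxylic acid, not an alcohol.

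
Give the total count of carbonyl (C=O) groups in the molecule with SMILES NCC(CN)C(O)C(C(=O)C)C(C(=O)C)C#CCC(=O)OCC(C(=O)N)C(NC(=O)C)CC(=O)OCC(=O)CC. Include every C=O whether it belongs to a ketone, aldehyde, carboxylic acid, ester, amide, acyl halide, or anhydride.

CH(COCH3): ketone, 1 C=O (running total 1).
CH(COCH3): ketone, 1 C=O (running total 2).
CH2COOCH2: ester, 1 C=O (running total 3).
CH(CONH2): amide, 1 C=O (running total 4).
CH(NHCOCH3): amide, 1 C=O (running total 5).
CH2COOCH2: ester, 1 C=O (running total 6).
CO: ketone, 1 C=O (running total 7).

7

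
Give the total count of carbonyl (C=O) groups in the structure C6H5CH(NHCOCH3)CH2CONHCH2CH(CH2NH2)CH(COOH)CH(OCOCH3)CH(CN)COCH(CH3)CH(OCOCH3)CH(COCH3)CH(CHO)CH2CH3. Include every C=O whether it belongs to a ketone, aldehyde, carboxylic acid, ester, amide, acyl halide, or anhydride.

8

CH(NHCOCH3): amide, 1 C=O (running total 1).
CH2CONHCH2: amide, 1 C=O (running total 2).
CH(COOH): carboxylic acid, 1 C=O (running total 3).
CH(OCOCH3): ester, 1 C=O (running total 4).
CO: ketone, 1 C=O (running total 5).
CH(OCOCH3): ester, 1 C=O (running total 6).
CH(COCH3): ketone, 1 C=O (running total 7).
CH(CHO): aldehyde, 1 C=O (running total 8).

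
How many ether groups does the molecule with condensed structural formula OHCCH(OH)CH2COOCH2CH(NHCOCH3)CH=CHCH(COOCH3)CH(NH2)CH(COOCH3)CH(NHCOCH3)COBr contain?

0

Reading the structure from left to right:
  OHC: terminal –CHO: carbonyl C bonded to H and C → aldehyde.
  CH(OH): –OH on an sp³ carbon → alcohol (secondary).
  CH2COOCH2: –C(=O)–O–C with C on the carbonyl side → ester.
  CH(NHCOCH3): pendant –NHC(=O)CH3: N bonded to a carbonyl → amide (not amine).
  CH=CH: C=C double bond → alkene.
  CH(COOCH3): pendant –COOCH3: carbonyl C bonded to C and –OCH3 → ester.
  CH(NH2): –NH2 on an sp³ carbon with no adjacent C=O → amine.
  CH(COOCH3): pendant –COOCH3: carbonyl C bonded to C and –OCH3 → ester.
  CH(NHCOCH3): pendant –NHC(=O)CH3: N bonded to a carbonyl → amide (not amine).
  COBr: –C(=O)Br: carbonyl C bonded to C and to a halogen → acyl halide (not alkyl halide).
No segment is a ether: CH(OH) is alcohol, not ether; CH2COOCH2 is ester, not ether; CH(COOCH3) is ester, not ether. → 0.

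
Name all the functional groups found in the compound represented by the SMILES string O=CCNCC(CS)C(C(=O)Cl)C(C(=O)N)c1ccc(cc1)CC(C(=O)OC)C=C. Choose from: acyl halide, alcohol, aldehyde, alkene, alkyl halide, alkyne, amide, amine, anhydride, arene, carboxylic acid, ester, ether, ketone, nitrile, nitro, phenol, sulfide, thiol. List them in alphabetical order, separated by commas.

Working along the chain:
  OHC: terminal –CHO: carbonyl C bonded to H and C → aldehyde.
  CH2NHCH2: C–N–C with sp³ carbons and no adjacent C=O → amine (secondary).
  CH(CH2SH): pendant –CH2SH → thiol.
  CH(COCl): pendant –C(=O)X: carbonyl C bonded to C and halogen → acyl halide.
  CH(CONH2): pendant –CONH2: carbonyl C bonded to C and N → amide.
  C6H4: para-disubstituted benzene ring → arene.
  CH(COOCH3): pendant –COOCH3: carbonyl C bonded to C and –OCH3 → ester.
  CH=CH2: C=C double bond → alkene.

acyl halide, aldehyde, alkene, amide, amine, arene, ester, thiol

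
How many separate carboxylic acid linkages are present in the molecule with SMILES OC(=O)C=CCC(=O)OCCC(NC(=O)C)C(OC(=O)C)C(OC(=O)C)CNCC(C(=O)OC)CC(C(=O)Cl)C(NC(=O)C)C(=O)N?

1

Working along the chain:
  HOOC: –COOH: carbonyl C bonded to –OH and C → carboxylic acid (the –OH is not a separate alcohol).
  CH=CH: C=C double bond → alkene.
  CH2COOCH2: –C(=O)–O–C with C on the carbonyl side → ester.
  CH(NHCOCH3): pendant –NHC(=O)CH3: N bonded to a carbonyl → amide (not amine).
  CH(OCOCH3): pendant –OC(=O)CH3: an acyloxy group → ester.
  CH(OCOCH3): pendant –OC(=O)CH3: an acyloxy group → ester.
  CH2NHCH2: C–N–C with sp³ carbons and no adjacent C=O → amine (secondary).
  CH(COOCH3): pendant –COOCH3: carbonyl C bonded to C and –OCH3 → ester.
  CH(COCl): pendant –C(=O)X: carbonyl C bonded to C and halogen → acyl halide.
  CH(NHCOCH3): pendant –NHC(=O)CH3: N bonded to a carbonyl → amide (not amine).
  CONH2: –C(=O)NH2: carbonyl C bonded to C and to N → amide (the N is not a separate amine).
Carboxylic acid appears at: HOOC → 1.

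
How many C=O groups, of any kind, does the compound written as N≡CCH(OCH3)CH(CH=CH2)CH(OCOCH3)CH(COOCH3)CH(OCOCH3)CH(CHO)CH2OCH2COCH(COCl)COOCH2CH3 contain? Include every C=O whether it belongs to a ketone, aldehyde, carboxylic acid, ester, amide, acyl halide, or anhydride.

7

CH(OCOCH3): ester, 1 C=O (running total 1).
CH(COOCH3): ester, 1 C=O (running total 2).
CH(OCOCH3): ester, 1 C=O (running total 3).
CH(CHO): aldehyde, 1 C=O (running total 4).
CO: ketone, 1 C=O (running total 5).
CH(COCl): acyl halide, 1 C=O (running total 6).
COOCH2CH3: ester, 1 C=O (running total 7).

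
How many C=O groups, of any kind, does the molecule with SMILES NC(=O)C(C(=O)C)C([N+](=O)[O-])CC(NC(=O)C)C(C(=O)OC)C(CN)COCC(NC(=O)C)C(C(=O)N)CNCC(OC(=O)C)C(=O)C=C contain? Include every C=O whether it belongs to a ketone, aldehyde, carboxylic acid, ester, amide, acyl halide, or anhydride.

8

H2NCO: amide, 1 C=O (running total 1).
CH(COCH3): ketone, 1 C=O (running total 2).
CH(NHCOCH3): amide, 1 C=O (running total 3).
CH(COOCH3): ester, 1 C=O (running total 4).
CH(NHCOCH3): amide, 1 C=O (running total 5).
CH(CONH2): amide, 1 C=O (running total 6).
CH(OCOCH3): ester, 1 C=O (running total 7).
CO: ketone, 1 C=O (running total 8).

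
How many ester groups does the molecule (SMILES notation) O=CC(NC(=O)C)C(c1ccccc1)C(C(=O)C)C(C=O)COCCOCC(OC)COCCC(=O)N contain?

Working along the chain:
  OHC: terminal –CHO: carbonyl C bonded to H and C → aldehyde.
  CH(NHCOCH3): pendant –NHC(=O)CH3: N bonded to a carbonyl → amide (not amine).
  CH(C6H5): pendant –C6H5: benzene ring → arene.
  CH(COCH3): pendant –COCH3: carbonyl C bonded to two carbons → ketone.
  CH(CHO): pendant –CHO: carbonyl C bonded to C and H → aldehyde.
  CH2OCH2: C–O–C with sp³ carbons on both sides and no adjacent C=O → ether.
  CH2OCH2: C–O–C with sp³ carbons on both sides and no adjacent C=O → ether.
  CH(OCH3): pendant –OCH3: C–O–C with sp³ C, no adjacent C=O → ether.
  CH2OCH2: C–O–C with sp³ carbons on both sides and no adjacent C=O → ether.
  CONH2: –C(=O)NH2: carbonyl C bonded to C and to N → amide (the N is not a separate amine).
No segment is a ester: CH(COCH3) is ketone, not ester; CH2OCH2 is ether, not ester; CH2OCH2 is ether, not ester. → 0.

0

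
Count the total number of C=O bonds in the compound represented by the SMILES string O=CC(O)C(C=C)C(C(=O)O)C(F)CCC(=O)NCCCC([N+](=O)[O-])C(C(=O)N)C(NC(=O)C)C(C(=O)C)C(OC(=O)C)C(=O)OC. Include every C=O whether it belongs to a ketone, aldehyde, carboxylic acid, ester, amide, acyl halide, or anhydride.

OHC: aldehyde, 1 C=O (running total 1).
CH(COOH): carboxylic acid, 1 C=O (running total 2).
CH2CONHCH2: amide, 1 C=O (running total 3).
CH(CONH2): amide, 1 C=O (running total 4).
CH(NHCOCH3): amide, 1 C=O (running total 5).
CH(COCH3): ketone, 1 C=O (running total 6).
CH(OCOCH3): ester, 1 C=O (running total 7).
COOCH3: ester, 1 C=O (running total 8).

8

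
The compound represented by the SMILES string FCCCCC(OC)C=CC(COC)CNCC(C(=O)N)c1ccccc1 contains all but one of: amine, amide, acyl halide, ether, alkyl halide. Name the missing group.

acyl halide

ether: present (CH(OCH3) — pendant –OCH3: C–O–C with sp³ C, no adjacent C=O → ether).
amide: present (CH(CONH2) — pendant –CONH2: carbonyl C bonded to C and N → amide).
alkyl halide: present (FCH2 — halogen on an sp³ carbon → alkyl halide).
amine: present (CH2NHCH2 — C–N–C with sp³ carbons and no adjacent C=O → amine (secondary)).
acyl halide: no segment matches this pattern.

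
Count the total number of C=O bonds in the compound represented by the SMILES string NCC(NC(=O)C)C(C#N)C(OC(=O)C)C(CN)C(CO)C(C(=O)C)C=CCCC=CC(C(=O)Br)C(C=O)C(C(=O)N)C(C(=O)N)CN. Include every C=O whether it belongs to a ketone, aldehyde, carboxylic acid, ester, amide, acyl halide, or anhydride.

CH(NHCOCH3): amide, 1 C=O (running total 1).
CH(OCOCH3): ester, 1 C=O (running total 2).
CH(COCH3): ketone, 1 C=O (running total 3).
CH(COBr): acyl halide, 1 C=O (running total 4).
CH(CHO): aldehyde, 1 C=O (running total 5).
CH(CONH2): amide, 1 C=O (running total 6).
CH(CONH2): amide, 1 C=O (running total 7).

7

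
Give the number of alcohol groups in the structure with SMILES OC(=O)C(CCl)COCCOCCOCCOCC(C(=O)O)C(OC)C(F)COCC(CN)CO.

Working along the chain:
  HOOC: –COOH: carbonyl C bonded to –OH and C → carboxylic acid (the –OH is not a separate alcohol).
  CH(CH2Cl): pendant –CH2X: halogen on sp³ carbon → alkyl halide.
  CH2OCH2: C–O–C with sp³ carbons on both sides and no adjacent C=O → ether.
  CH2OCH2: C–O–C with sp³ carbons on both sides and no adjacent C=O → ether.
  CH2OCH2: C–O–C with sp³ carbons on both sides and no adjacent C=O → ether.
  CH2OCH2: C–O–C with sp³ carbons on both sides and no adjacent C=O → ether.
  CH(COOH): pendant –COOH: carbonyl C bonded to C and –OH → carboxylic acid.
  CH(OCH3): pendant –OCH3: C–O–C with sp³ C, no adjacent C=O → ether.
  CH(F): halogen on an sp³ carbon → alkyl halide.
  CH2OCH2: C–O–C with sp³ carbons on both sides and no adjacent C=O → ether.
  CH(CH2NH2): pendant –CH2NH2: N on sp³ C, no adjacent C=O → amine.
  CH2OH: –OH on an sp³ carbon → alcohol.
Alcohol appears at: CH2OH → 1.

1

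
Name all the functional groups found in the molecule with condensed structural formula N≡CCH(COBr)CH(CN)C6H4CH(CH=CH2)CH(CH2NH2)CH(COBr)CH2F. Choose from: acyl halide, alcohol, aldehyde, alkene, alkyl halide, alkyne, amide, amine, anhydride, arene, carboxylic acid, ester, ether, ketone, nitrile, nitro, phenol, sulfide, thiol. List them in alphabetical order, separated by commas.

acyl halide, alkene, alkyl halide, amine, arene, nitrile

N≡C–: carbon triple-bonded to nitrogen → nitrile.
pendant –C(=O)X: carbonyl C bonded to C and halogen → acyl halide.
pendant –C≡N: nitrile.
para-disubstituted benzene ring → arene.
pendant –CH=CH2: C=C double bond → alkene.
pendant –CH2NH2: N on sp³ C, no adjacent C=O → amine.
pendant –C(=O)X: carbonyl C bonded to C and halogen → acyl halide.
halogen on an sp³ carbon → alkyl halide.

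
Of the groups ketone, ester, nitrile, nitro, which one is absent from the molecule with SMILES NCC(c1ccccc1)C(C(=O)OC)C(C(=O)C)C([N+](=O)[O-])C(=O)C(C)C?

nitrile

ketone: present (CH(COCH3) — pendant –COCH3: carbonyl C bonded to two carbons → ketone).
ester: present (CH(COOCH3) — pendant –COOCH3: carbonyl C bonded to C and –OCH3 → ester).
nitro: present (CH(NO2) — –NO2 on an sp³ carbon → nitro (the N=O is not a carbonyl)).
nitrile: no segment matches this pattern.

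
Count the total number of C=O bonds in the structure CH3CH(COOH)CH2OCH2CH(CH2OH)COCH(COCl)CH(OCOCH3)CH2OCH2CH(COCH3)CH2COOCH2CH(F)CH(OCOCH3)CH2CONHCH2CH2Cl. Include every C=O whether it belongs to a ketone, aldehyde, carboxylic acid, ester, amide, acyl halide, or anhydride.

CH(COOH): carboxylic acid, 1 C=O (running total 1).
CO: ketone, 1 C=O (running total 2).
CH(COCl): acyl halide, 1 C=O (running total 3).
CH(OCOCH3): ester, 1 C=O (running total 4).
CH(COCH3): ketone, 1 C=O (running total 5).
CH2COOCH2: ester, 1 C=O (running total 6).
CH(OCOCH3): ester, 1 C=O (running total 7).
CH2CONHCH2: amide, 1 C=O (running total 8).

8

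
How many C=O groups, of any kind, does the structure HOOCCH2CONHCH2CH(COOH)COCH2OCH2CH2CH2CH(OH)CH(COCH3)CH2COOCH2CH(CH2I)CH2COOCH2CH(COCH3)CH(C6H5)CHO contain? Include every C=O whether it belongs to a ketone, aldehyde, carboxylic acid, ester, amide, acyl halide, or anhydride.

HOOC: carboxylic acid, 1 C=O (running total 1).
CH2CONHCH2: amide, 1 C=O (running total 2).
CH(COOH): carboxylic acid, 1 C=O (running total 3).
CO: ketone, 1 C=O (running total 4).
CH(COCH3): ketone, 1 C=O (running total 5).
CH2COOCH2: ester, 1 C=O (running total 6).
CH2COOCH2: ester, 1 C=O (running total 7).
CH(COCH3): ketone, 1 C=O (running total 8).
CHO: aldehyde, 1 C=O (running total 9).

9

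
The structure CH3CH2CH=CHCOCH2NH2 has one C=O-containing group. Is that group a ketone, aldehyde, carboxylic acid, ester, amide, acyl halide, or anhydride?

The carbonyl is in the CO segment: –C(=O)– with carbon on both sides → ketone.

ketone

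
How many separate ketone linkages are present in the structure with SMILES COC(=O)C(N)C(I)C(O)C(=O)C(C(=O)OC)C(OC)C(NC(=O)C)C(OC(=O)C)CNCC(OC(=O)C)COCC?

1

Working along the chain:
  CH3OOC: CH3O–C(=O)–: carbonyl C bonded to C and to –OCH3 → ester (not ketone + ether).
  CH(NH2): –NH2 on an sp³ carbon with no adjacent C=O → amine.
  CH(I): halogen on an sp³ carbon → alkyl halide.
  CH(OH): –OH on an sp³ carbon → alcohol (secondary).
  CO: –C(=O)– with carbon on both sides → ketone.
  CH(COOCH3): pendant –COOCH3: carbonyl C bonded to C and –OCH3 → ester.
  CH(OCH3): pendant –OCH3: C–O–C with sp³ C, no adjacent C=O → ether.
  CH(NHCOCH3): pendant –NHC(=O)CH3: N bonded to a carbonyl → amide (not amine).
  CH(OCOCH3): pendant –OC(=O)CH3: an acyloxy group → ester.
  CH2NHCH2: C–N–C with sp³ carbons and no adjacent C=O → amine (secondary).
  CH(OCOCH3): pendant –OC(=O)CH3: an acyloxy group → ester.
  CH2OCH2: C–O–C with sp³ carbons on both sides and no adjacent C=O → ether.
Ketone appears at: CO → 1.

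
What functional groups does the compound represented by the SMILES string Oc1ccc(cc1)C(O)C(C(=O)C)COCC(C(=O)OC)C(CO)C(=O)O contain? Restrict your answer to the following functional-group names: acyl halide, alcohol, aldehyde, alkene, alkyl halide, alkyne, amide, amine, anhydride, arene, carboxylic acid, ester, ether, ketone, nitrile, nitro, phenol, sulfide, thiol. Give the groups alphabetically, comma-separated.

alcohol, arene, carboxylic acid, ester, ether, ketone, phenol

Working along the chain:
  HOC6H4: –OH attached directly to an aromatic ring → phenol (not alcohol); the ring itself is an arene.
  CH(OH): –OH on an sp³ carbon → alcohol (secondary).
  CH(COCH3): pendant –COCH3: carbonyl C bonded to two carbons → ketone.
  CH2OCH2: C–O–C with sp³ carbons on both sides and no adjacent C=O → ether.
  CH(COOCH3): pendant –COOCH3: carbonyl C bonded to C and –OCH3 → ester.
  CH(CH2OH): pendant –CH2OH on an sp³ backbone C → alcohol.
  COOH: –COOH: carbonyl C bonded to –OH and C → carboxylic acid (the –OH is not a separate alcohol).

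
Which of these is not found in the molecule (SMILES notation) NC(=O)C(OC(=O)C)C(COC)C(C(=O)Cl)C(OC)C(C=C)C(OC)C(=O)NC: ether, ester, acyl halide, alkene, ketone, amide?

ester: present (CH(OCOCH3) — pendant –OC(=O)CH3: an acyloxy group → ester).
amide: present (H2NCO — –C(=O)NH2: carbonyl C bonded to C and to N → amide (the N is not a separate amine)).
acyl halide: present (CH(COCl) — pendant –C(=O)X: carbonyl C bonded to C and halogen → acyl halide).
alkene: present (CH(CH=CH2) — pendant –CH=CH2: C=C double bond → alkene).
ether: present (CH(CH2OCH3) — pendant –CH2OCH3: C–O–C linkage → ether).
ketone: absent. In CH(OCOCH3), the C=O is bonded to an –O–C group, which defines an ester, not a ketone. In each of H2NCO and CONHCH3, the C=O is bonded to nitrogen, which defines an amide, not a ketone. In CH(COCl), the C=O is bonded to a halogen, which defines an acyl halide, not a ketone.

ketone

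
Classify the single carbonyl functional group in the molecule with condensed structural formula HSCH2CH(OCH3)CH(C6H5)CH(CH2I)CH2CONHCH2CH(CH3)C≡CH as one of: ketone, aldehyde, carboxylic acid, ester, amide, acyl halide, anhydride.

The carbonyl is in the CH2CONHCH2 segment: –C(=O)–N– linkage → amide (the N is not an amine).

amide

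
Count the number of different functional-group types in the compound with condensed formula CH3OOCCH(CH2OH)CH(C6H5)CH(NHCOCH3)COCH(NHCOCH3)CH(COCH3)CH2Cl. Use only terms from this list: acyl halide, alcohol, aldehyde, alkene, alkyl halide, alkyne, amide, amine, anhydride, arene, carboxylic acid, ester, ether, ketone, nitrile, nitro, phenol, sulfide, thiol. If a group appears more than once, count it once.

Taking each segment in turn:
  CH3OOC: CH3O–C(=O)–: carbonyl C bonded to C and to –OCH3 → ester (not ketone + ether).
  CH(CH2OH): pendant –CH2OH on an sp³ backbone C → alcohol.
  CH(C6H5): pendant –C6H5: benzene ring → arene.
  CH(NHCOCH3): pendant –NHC(=O)CH3: N bonded to a carbonyl → amide (not amine).
  CO: –C(=O)– with carbon on both sides → ketone.
  CH(NHCOCH3): pendant –NHC(=O)CH3: N bonded to a carbonyl → amide (not amine).
  CH(COCH3): pendant –COCH3: carbonyl C bonded to two carbons → ketone.
  CH2Cl: halogen on an sp³ carbon → alkyl halide.
Distinct types present: alcohol, alkyl halide, amide, arene, ester, ketone.

6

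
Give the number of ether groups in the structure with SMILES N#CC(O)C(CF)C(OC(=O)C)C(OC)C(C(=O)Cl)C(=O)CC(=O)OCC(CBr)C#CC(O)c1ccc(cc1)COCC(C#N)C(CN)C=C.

Working along the chain:
  N≡C: N≡C–: carbon triple-bonded to nitrogen → nitrile.
  CH(OH): –OH on an sp³ carbon → alcohol (secondary).
  CH(CH2F): pendant –CH2X: halogen on sp³ carbon → alkyl halide.
  CH(OCOCH3): pendant –OC(=O)CH3: an acyloxy group → ester.
  CH(OCH3): pendant –OCH3: C–O–C with sp³ C, no adjacent C=O → ether.
  CH(COCl): pendant –C(=O)X: carbonyl C bonded to C and halogen → acyl halide.
  CO: –C(=O)– with carbon on both sides → ketone.
  CH2COOCH2: –C(=O)–O–C with C on the carbonyl side → ester.
  CH(CH2Br): pendant –CH2X: halogen on sp³ carbon → alkyl halide.
  C≡C: C≡C triple bond → alkyne.
  CH(OH): –OH on an sp³ carbon → alcohol (secondary).
  C6H4: para-disubstituted benzene ring → arene.
  CH2OCH2: C–O–C with sp³ carbons on both sides and no adjacent C=O → ether.
  CH(CN): pendant –C≡N: nitrile.
  CH(CH2NH2): pendant –CH2NH2: N on sp³ C, no adjacent C=O → amine.
  CH=CH2: C=C double bond → alkene.
Ether appears at: CH(OCH3), CH2OCH2 → 2.

2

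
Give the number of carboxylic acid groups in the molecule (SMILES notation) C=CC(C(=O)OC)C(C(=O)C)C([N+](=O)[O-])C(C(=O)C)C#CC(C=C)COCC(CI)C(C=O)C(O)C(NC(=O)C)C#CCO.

0

Working along the chain:
  CH2=CH: C=C double bond → alkene.
  CH(COOCH3): pendant –COOCH3: carbonyl C bonded to C and –OCH3 → ester.
  CH(COCH3): pendant –COCH3: carbonyl C bonded to two carbons → ketone.
  CH(NO2): –NO2 on an sp³ carbon → nitro (the N=O is not a carbonyl).
  CH(COCH3): pendant –COCH3: carbonyl C bonded to two carbons → ketone.
  C≡C: C≡C triple bond → alkyne.
  CH(CH=CH2): pendant –CH=CH2: C=C double bond → alkene.
  CH2OCH2: C–O–C with sp³ carbons on both sides and no adjacent C=O → ether.
  CH(CH2I): pendant –CH2X: halogen on sp³ carbon → alkyl halide.
  CH(CHO): pendant –CHO: carbonyl C bonded to C and H → aldehyde.
  CH(OH): –OH on an sp³ carbon → alcohol (secondary).
  CH(NHCOCH3): pendant –NHC(=O)CH3: N bonded to a carbonyl → amide (not amine).
  C≡C: C≡C triple bond → alkyne.
  CH2OH: –OH on an sp³ carbon → alcohol.
No segment is a carboxylic acid: CH(COOCH3) is ester, not carboxylic acid; CH(CHO) is aldehyde, not carboxylic acid; CH(OH) is alcohol, not carboxylic acid. → 0.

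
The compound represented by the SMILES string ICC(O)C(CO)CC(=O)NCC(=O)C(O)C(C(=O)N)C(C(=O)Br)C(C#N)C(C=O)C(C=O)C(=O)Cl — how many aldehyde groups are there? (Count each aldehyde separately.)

2

Working along the chain:
  ICH2: halogen on an sp³ carbon → alkyl halide.
  CH(OH): –OH on an sp³ carbon → alcohol (secondary).
  CH(CH2OH): pendant –CH2OH on an sp³ backbone C → alcohol.
  CH2CONHCH2: –C(=O)–N– linkage → amide (the N is not an amine).
  CO: –C(=O)– with carbon on both sides → ketone.
  CH(OH): –OH on an sp³ carbon → alcohol (secondary).
  CH(CONH2): pendant –CONH2: carbonyl C bonded to C and N → amide.
  CH(COBr): pendant –C(=O)X: carbonyl C bonded to C and halogen → acyl halide.
  CH(CN): pendant –C≡N: nitrile.
  CH(CHO): pendant –CHO: carbonyl C bonded to C and H → aldehyde.
  CH(CHO): pendant –CHO: carbonyl C bonded to C and H → aldehyde.
  COCl: –C(=O)Cl: carbonyl C bonded to C and to a halogen → acyl halide (not alkyl halide).
Aldehyde appears at: CH(CHO), CH(CHO) → 2.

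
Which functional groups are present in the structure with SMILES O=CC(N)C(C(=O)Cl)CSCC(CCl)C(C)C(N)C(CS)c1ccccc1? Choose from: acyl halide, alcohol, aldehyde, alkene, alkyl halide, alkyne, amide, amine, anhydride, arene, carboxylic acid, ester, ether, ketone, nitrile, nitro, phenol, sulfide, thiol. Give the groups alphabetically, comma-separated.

Taking each segment in turn:
  OHC: terminal –CHO: carbonyl C bonded to H and C → aldehyde.
  CH(NH2): –NH2 on an sp³ carbon with no adjacent C=O → amine.
  CH(COCl): pendant –C(=O)X: carbonyl C bonded to C and halogen → acyl halide.
  CH2SCH2: C–S–C linkage → sulfide (thioether).
  CH(CH2Cl): pendant –CH2X: halogen on sp³ carbon → alkyl halide.
  CH(NH2): –NH2 on an sp³ carbon with no adjacent C=O → amine.
  CH(CH2SH): pendant –CH2SH → thiol.
  C6H5: –C6H5 phenyl ring → arene.

acyl halide, aldehyde, alkyl halide, amine, arene, sulfide, thiol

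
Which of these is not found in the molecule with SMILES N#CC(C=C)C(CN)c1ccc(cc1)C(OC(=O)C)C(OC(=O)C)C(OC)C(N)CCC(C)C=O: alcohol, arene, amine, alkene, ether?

alkene: present (CH(CH=CH2) — pendant –CH=CH2: C=C double bond → alkene).
amine: present (CH(CH2NH2) — pendant –CH2NH2: N on sp³ C, no adjacent C=O → amine).
ether: present (CH(OCH3) — pendant –OCH3: C–O–C with sp³ C, no adjacent C=O → ether).
arene: present (C6H4 — para-disubstituted benzene ring → arene).
alcohol: no segment matches this pattern.

alcohol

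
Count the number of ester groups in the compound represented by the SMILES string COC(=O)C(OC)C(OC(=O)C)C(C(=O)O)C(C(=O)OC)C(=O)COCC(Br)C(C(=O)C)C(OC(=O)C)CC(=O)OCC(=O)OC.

Taking each segment in turn:
  CH3OOC: CH3O–C(=O)–: carbonyl C bonded to C and to –OCH3 → ester (not ketone + ether).
  CH(OCH3): pendant –OCH3: C–O–C with sp³ C, no adjacent C=O → ether.
  CH(OCOCH3): pendant –OC(=O)CH3: an acyloxy group → ester.
  CH(COOH): pendant –COOH: carbonyl C bonded to C and –OH → carboxylic acid.
  CH(COOCH3): pendant –COOCH3: carbonyl C bonded to C and –OCH3 → ester.
  CO: –C(=O)– with carbon on both sides → ketone.
  CH2OCH2: C–O–C with sp³ carbons on both sides and no adjacent C=O → ether.
  CH(Br): halogen on an sp³ carbon → alkyl halide.
  CH(COCH3): pendant –COCH3: carbonyl C bonded to two carbons → ketone.
  CH(OCOCH3): pendant –OC(=O)CH3: an acyloxy group → ester.
  CH2COOCH2: –C(=O)–O–C with C on the carbonyl side → ester.
  COOCH3: –C(=O)OCH3: carbonyl C bonded to C and to –OCH3 → ester (not ketone + ether).
Ester appears at: CH3OOC, CH(OCOCH3), CH(COOCH3), CH(OCOCH3), CH2COOCH2, COOCH3 → 6.

6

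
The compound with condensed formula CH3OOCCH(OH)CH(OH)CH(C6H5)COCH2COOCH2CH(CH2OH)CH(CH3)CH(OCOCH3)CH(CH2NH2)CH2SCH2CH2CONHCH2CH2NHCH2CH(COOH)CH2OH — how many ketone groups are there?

CH3O–C(=O)–: carbonyl C bonded to C and to –OCH3 → ester (not ketone + ether).
–OH on an sp³ carbon → alcohol (secondary).
–OH on an sp³ carbon → alcohol (secondary).
pendant –C6H5: benzene ring → arene.
–C(=O)– with carbon on both sides → ketone.
–C(=O)–O–C with C on the carbonyl side → ester.
pendant –CH2OH on an sp³ backbone C → alcohol.
pendant –OC(=O)CH3: an acyloxy group → ester.
pendant –CH2NH2: N on sp³ C, no adjacent C=O → amine.
C–S–C linkage → sulfide (thioether).
–C(=O)–N– linkage → amide (the N is not an amine).
C–N–C with sp³ carbons and no adjacent C=O → amine (secondary).
pendant –COOH: carbonyl C bonded to C and –OH → carboxylic acid.
–OH on an sp³ carbon → alcohol.
Ketone appears at: CO → 1.

1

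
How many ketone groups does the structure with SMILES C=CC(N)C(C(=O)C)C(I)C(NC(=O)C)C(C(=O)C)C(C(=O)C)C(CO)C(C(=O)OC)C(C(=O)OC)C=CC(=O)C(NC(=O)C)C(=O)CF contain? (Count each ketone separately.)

5

Working along the chain:
  CH2=CH: C=C double bond → alkene.
  CH(NH2): –NH2 on an sp³ carbon with no adjacent C=O → amine.
  CH(COCH3): pendant –COCH3: carbonyl C bonded to two carbons → ketone.
  CH(I): halogen on an sp³ carbon → alkyl halide.
  CH(NHCOCH3): pendant –NHC(=O)CH3: N bonded to a carbonyl → amide (not amine).
  CH(COCH3): pendant –COCH3: carbonyl C bonded to two carbons → ketone.
  CH(COCH3): pendant –COCH3: carbonyl C bonded to two carbons → ketone.
  CH(CH2OH): pendant –CH2OH on an sp³ backbone C → alcohol.
  CH(COOCH3): pendant –COOCH3: carbonyl C bonded to C and –OCH3 → ester.
  CH(COOCH3): pendant –COOCH3: carbonyl C bonded to C and –OCH3 → ester.
  CH=CH: C=C double bond → alkene.
  CO: –C(=O)– with carbon on both sides → ketone.
  CH(NHCOCH3): pendant –NHC(=O)CH3: N bonded to a carbonyl → amide (not amine).
  CO: –C(=O)– with carbon on both sides → ketone.
  CH2F: halogen on an sp³ carbon → alkyl halide.
Ketone appears at: CH(COCH3), CH(COCH3), CH(COCH3), CO, CO → 5.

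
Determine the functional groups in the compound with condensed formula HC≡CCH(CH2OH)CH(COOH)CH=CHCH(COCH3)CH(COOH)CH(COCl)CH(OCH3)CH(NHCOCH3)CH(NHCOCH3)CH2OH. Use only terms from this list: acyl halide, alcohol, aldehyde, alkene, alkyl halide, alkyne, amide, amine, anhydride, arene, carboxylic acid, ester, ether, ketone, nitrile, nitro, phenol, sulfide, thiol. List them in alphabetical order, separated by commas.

acyl halide, alcohol, alkene, alkyne, amide, carboxylic acid, ether, ketone

Taking each segment in turn:
  HC≡C: C≡C triple bond → alkyne.
  CH(CH2OH): pendant –CH2OH on an sp³ backbone C → alcohol.
  CH(COOH): pendant –COOH: carbonyl C bonded to C and –OH → carboxylic acid.
  CH=CH: C=C double bond → alkene.
  CH(COCH3): pendant –COCH3: carbonyl C bonded to two carbons → ketone.
  CH(COOH): pendant –COOH: carbonyl C bonded to C and –OH → carboxylic acid.
  CH(COCl): pendant –C(=O)X: carbonyl C bonded to C and halogen → acyl halide.
  CH(OCH3): pendant –OCH3: C–O–C with sp³ C, no adjacent C=O → ether.
  CH(NHCOCH3): pendant –NHC(=O)CH3: N bonded to a carbonyl → amide (not amine).
  CH(NHCOCH3): pendant –NHC(=O)CH3: N bonded to a carbonyl → amide (not amine).
  CH2OH: –OH on an sp³ carbon → alcohol.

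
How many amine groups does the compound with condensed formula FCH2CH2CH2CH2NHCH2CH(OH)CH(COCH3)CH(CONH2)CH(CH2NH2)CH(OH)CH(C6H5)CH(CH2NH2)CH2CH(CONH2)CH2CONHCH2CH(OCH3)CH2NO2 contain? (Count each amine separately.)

3

halogen on an sp³ carbon → alkyl halide.
C–N–C with sp³ carbons and no adjacent C=O → amine (secondary).
–OH on an sp³ carbon → alcohol (secondary).
pendant –COCH3: carbonyl C bonded to two carbons → ketone.
pendant –CONH2: carbonyl C bonded to C and N → amide.
pendant –CH2NH2: N on sp³ C, no adjacent C=O → amine.
–OH on an sp³ carbon → alcohol (secondary).
pendant –C6H5: benzene ring → arene.
pendant –CH2NH2: N on sp³ C, no adjacent C=O → amine.
pendant –CONH2: carbonyl C bonded to C and N → amide.
–C(=O)–N– linkage → amide (the N is not an amine).
pendant –OCH3: C–O–C with sp³ C, no adjacent C=O → ether.
–NO2 on carbon → nitro group.
Amine appears at: CH2NHCH2, CH(CH2NH2), CH(CH2NH2) → 3.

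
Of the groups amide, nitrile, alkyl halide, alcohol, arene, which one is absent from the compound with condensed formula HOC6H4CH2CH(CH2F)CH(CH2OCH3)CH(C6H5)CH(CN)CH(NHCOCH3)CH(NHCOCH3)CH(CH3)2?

alcohol

nitrile: present (CH(CN) — pendant –C≡N: nitrile).
amide: present (CH(NHCOCH3) — pendant –NHC(=O)CH3: N bonded to a carbonyl → amide (not amine)).
alkyl halide: present (CH(CH2F) — pendant –CH2X: halogen on sp³ carbon → alkyl halide).
arene: present (HOC6H4 — –OH attached directly to an aromatic ring → phenol (not alcohol); the ring itself is an arene).
alcohol: absent. In HOC6H4, the –OH is on an aromatic ring carbon; that is a phenol, not an alcohol.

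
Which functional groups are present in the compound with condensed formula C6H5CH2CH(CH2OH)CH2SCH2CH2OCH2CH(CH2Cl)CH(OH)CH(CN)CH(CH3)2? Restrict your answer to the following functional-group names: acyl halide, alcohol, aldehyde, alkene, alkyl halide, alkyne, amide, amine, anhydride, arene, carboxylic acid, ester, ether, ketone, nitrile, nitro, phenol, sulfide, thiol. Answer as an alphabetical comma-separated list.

C6H5– phenyl ring → arene.
pendant –CH2OH on an sp³ backbone C → alcohol.
C–S–C linkage → sulfide (thioether).
C–O–C with sp³ carbons on both sides and no adjacent C=O → ether.
pendant –CH2X: halogen on sp³ carbon → alkyl halide.
–OH on an sp³ carbon → alcohol (secondary).
pendant –C≡N: nitrile.

alcohol, alkyl halide, arene, ether, nitrile, sulfide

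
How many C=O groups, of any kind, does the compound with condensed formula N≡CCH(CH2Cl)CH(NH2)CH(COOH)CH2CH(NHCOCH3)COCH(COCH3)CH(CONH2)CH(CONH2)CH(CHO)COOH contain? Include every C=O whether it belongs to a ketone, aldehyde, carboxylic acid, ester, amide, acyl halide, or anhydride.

8

CH(COOH): carboxylic acid, 1 C=O (running total 1).
CH(NHCOCH3): amide, 1 C=O (running total 2).
CO: ketone, 1 C=O (running total 3).
CH(COCH3): ketone, 1 C=O (running total 4).
CH(CONH2): amide, 1 C=O (running total 5).
CH(CONH2): amide, 1 C=O (running total 6).
CH(CHO): aldehyde, 1 C=O (running total 7).
COOH: carboxylic acid, 1 C=O (running total 8).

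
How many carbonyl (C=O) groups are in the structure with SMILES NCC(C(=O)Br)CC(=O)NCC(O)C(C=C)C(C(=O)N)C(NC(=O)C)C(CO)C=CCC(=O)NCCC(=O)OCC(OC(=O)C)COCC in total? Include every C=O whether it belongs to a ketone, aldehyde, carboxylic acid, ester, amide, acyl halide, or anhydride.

7

CH(COBr): acyl halide, 1 C=O (running total 1).
CH2CONHCH2: amide, 1 C=O (running total 2).
CH(CONH2): amide, 1 C=O (running total 3).
CH(NHCOCH3): amide, 1 C=O (running total 4).
CH2CONHCH2: amide, 1 C=O (running total 5).
CH2COOCH2: ester, 1 C=O (running total 6).
CH(OCOCH3): ester, 1 C=O (running total 7).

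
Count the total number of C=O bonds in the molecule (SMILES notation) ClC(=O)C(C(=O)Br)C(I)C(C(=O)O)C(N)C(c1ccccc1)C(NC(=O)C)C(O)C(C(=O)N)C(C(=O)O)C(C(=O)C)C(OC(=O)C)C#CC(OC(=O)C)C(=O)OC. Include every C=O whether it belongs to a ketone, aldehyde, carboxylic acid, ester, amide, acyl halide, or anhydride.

10

ClCO: acyl halide, 1 C=O (running total 1).
CH(COBr): acyl halide, 1 C=O (running total 2).
CH(COOH): carboxylic acid, 1 C=O (running total 3).
CH(NHCOCH3): amide, 1 C=O (running total 4).
CH(CONH2): amide, 1 C=O (running total 5).
CH(COOH): carboxylic acid, 1 C=O (running total 6).
CH(COCH3): ketone, 1 C=O (running total 7).
CH(OCOCH3): ester, 1 C=O (running total 8).
CH(OCOCH3): ester, 1 C=O (running total 9).
COOCH3: ester, 1 C=O (running total 10).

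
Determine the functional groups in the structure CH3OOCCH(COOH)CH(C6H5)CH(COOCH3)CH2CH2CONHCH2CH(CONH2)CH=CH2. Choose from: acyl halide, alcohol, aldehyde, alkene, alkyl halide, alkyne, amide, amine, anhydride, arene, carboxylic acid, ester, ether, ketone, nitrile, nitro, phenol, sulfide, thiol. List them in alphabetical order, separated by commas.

Reading the structure from left to right:
  CH3OOC: CH3O–C(=O)–: carbonyl C bonded to C and to –OCH3 → ester (not ketone + ether).
  CH(COOH): pendant –COOH: carbonyl C bonded to C and –OH → carboxylic acid.
  CH(C6H5): pendant –C6H5: benzene ring → arene.
  CH(COOCH3): pendant –COOCH3: carbonyl C bonded to C and –OCH3 → ester.
  CH2CONHCH2: –C(=O)–N– linkage → amide (the N is not an amine).
  CH(CONH2): pendant –CONH2: carbonyl C bonded to C and N → amide.
  CH=CH2: C=C double bond → alkene.

alkene, amide, arene, carboxylic acid, ester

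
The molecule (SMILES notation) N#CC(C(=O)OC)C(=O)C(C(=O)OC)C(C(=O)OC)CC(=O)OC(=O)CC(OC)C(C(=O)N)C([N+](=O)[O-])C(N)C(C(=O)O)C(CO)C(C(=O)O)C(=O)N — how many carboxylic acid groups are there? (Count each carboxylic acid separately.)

N≡C–: carbon triple-bonded to nitrogen → nitrile.
pendant –COOCH3: carbonyl C bonded to C and –OCH3 → ester.
–C(=O)– with carbon on both sides → ketone.
pendant –COOCH3: carbonyl C bonded to C and –OCH3 → ester.
pendant –COOCH3: carbonyl C bonded to C and –OCH3 → ester.
two acyl groups sharing one oxygen, –C(=O)–O–C(=O)– → anhydride.
pendant –OCH3: C–O–C with sp³ C, no adjacent C=O → ether.
pendant –CONH2: carbonyl C bonded to C and N → amide.
–NO2 on an sp³ carbon → nitro (the N=O is not a carbonyl).
–NH2 on an sp³ carbon with no adjacent C=O → amine.
pendant –COOH: carbonyl C bonded to C and –OH → carboxylic acid.
pendant –CH2OH on an sp³ backbone C → alcohol.
pendant –COOH: carbonyl C bonded to C and –OH → carboxylic acid.
–C(=O)NH2: carbonyl C bonded to C and to N → amide (the N is not a separate amine).
Carboxylic acid appears at: CH(COOH), CH(COOH) → 2.

2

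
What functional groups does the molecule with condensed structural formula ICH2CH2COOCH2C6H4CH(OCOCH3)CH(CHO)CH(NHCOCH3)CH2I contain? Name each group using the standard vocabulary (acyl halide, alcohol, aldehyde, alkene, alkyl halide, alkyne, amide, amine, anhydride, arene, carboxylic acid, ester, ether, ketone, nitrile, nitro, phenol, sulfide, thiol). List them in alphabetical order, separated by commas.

aldehyde, alkyl halide, amide, arene, ester

Taking each segment in turn:
  ICH2: halogen on an sp³ carbon → alkyl halide.
  CH2COOCH2: –C(=O)–O–C with C on the carbonyl side → ester.
  C6H4: para-disubstituted benzene ring → arene.
  CH(OCOCH3): pendant –OC(=O)CH3: an acyloxy group → ester.
  CH(CHO): pendant –CHO: carbonyl C bonded to C and H → aldehyde.
  CH(NHCOCH3): pendant –NHC(=O)CH3: N bonded to a carbonyl → amide (not amine).
  CH2I: halogen on an sp³ carbon → alkyl halide.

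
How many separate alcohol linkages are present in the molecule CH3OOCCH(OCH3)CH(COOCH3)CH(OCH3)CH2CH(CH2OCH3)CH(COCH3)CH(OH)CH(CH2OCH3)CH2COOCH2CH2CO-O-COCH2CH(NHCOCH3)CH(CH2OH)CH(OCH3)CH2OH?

Working along the chain:
  CH3OOC: CH3O–C(=O)–: carbonyl C bonded to C and to –OCH3 → ester (not ketone + ether).
  CH(OCH3): pendant –OCH3: C–O–C with sp³ C, no adjacent C=O → ether.
  CH(COOCH3): pendant –COOCH3: carbonyl C bonded to C and –OCH3 → ester.
  CH(OCH3): pendant –OCH3: C–O–C with sp³ C, no adjacent C=O → ether.
  CH(CH2OCH3): pendant –CH2OCH3: C–O–C linkage → ether.
  CH(COCH3): pendant –COCH3: carbonyl C bonded to two carbons → ketone.
  CH(OH): –OH on an sp³ carbon → alcohol (secondary).
  CH(CH2OCH3): pendant –CH2OCH3: C–O–C linkage → ether.
  CH2COOCH2: –C(=O)–O–C with C on the carbonyl side → ester.
  CH2CO-O-COCH2: two acyl groups sharing one oxygen, –C(=O)–O–C(=O)– → anhydride.
  CH(NHCOCH3): pendant –NHC(=O)CH3: N bonded to a carbonyl → amide (not amine).
  CH(CH2OH): pendant –CH2OH on an sp³ backbone C → alcohol.
  CH(OCH3): pendant –OCH3: C–O–C with sp³ C, no adjacent C=O → ether.
  CH2OH: –OH on an sp³ carbon → alcohol.
Alcohol appears at: CH(OH), CH(CH2OH), CH2OH → 3.

3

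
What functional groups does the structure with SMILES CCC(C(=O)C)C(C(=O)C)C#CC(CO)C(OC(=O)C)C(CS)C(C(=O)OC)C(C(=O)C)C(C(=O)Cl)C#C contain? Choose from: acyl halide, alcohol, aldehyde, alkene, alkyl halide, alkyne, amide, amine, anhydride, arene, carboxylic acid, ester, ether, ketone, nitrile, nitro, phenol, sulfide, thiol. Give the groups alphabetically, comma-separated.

pendant –COCH3: carbonyl C bonded to two carbons → ketone.
pendant –COCH3: carbonyl C bonded to two carbons → ketone.
C≡C triple bond → alkyne.
pendant –CH2OH on an sp³ backbone C → alcohol.
pendant –OC(=O)CH3: an acyloxy group → ester.
pendant –CH2SH → thiol.
pendant –COOCH3: carbonyl C bonded to C and –OCH3 → ester.
pendant –COCH3: carbonyl C bonded to two carbons → ketone.
pendant –C(=O)X: carbonyl C bonded to C and halogen → acyl halide.
C≡C triple bond → alkyne.

acyl halide, alcohol, alkyne, ester, ketone, thiol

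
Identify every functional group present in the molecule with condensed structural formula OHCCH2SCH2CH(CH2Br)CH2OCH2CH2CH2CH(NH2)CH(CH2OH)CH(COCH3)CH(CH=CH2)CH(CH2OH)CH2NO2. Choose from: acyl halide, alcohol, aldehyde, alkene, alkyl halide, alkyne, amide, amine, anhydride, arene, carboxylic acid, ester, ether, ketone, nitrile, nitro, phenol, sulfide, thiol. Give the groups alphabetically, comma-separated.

terminal –CHO: carbonyl C bonded to H and C → aldehyde.
C–S–C linkage → sulfide (thioether).
pendant –CH2X: halogen on sp³ carbon → alkyl halide.
C–O–C with sp³ carbons on both sides and no adjacent C=O → ether.
–NH2 on an sp³ carbon with no adjacent C=O → amine.
pendant –CH2OH on an sp³ backbone C → alcohol.
pendant –COCH3: carbonyl C bonded to two carbons → ketone.
pendant –CH=CH2: C=C double bond → alkene.
pendant –CH2OH on an sp³ backbone C → alcohol.
–NO2 on carbon → nitro group.

alcohol, aldehyde, alkene, alkyl halide, amine, ether, ketone, nitro, sulfide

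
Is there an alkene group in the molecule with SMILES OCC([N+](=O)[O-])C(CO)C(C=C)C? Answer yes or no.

yes

Taking each segment in turn:
  HOCH2: HO– on an sp³ carbon → alcohol.
  CH(NO2): –NO2 on an sp³ carbon → nitro (the N=O is not a carbonyl).
  CH(CH2OH): pendant –CH2OH on an sp³ backbone C → alcohol.
  CH(CH=CH2): pendant –CH=CH2: C=C double bond → alkene.
The CH(CH=CH2) segment supplies the alkene: pendant –CH=CH2: C=C double bond → alkene.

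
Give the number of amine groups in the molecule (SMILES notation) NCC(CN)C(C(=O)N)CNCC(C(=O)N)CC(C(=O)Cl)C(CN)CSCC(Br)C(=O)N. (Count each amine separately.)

4

Working along the chain:
  H2NCH2: –NH2 on an sp³ carbon with no adjacent C=O → amine.
  CH(CH2NH2): pendant –CH2NH2: N on sp³ C, no adjacent C=O → amine.
  CH(CONH2): pendant –CONH2: carbonyl C bonded to C and N → amide.
  CH2NHCH2: C–N–C with sp³ carbons and no adjacent C=O → amine (secondary).
  CH(CONH2): pendant –CONH2: carbonyl C bonded to C and N → amide.
  CH(COCl): pendant –C(=O)X: carbonyl C bonded to C and halogen → acyl halide.
  CH(CH2NH2): pendant –CH2NH2: N on sp³ C, no adjacent C=O → amine.
  CH2SCH2: C–S–C linkage → sulfide (thioether).
  CH(Br): halogen on an sp³ carbon → alkyl halide.
  CONH2: –C(=O)NH2: carbonyl C bonded to C and to N → amide (the N is not a separate amine).
Amine appears at: H2NCH2, CH(CH2NH2), CH2NHCH2, CH(CH2NH2) → 4.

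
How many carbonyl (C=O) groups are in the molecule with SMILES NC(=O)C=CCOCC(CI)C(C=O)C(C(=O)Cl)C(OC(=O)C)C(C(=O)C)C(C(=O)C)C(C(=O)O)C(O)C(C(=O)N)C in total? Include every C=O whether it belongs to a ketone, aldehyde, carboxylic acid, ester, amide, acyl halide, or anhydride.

8

H2NCO: amide, 1 C=O (running total 1).
CH(CHO): aldehyde, 1 C=O (running total 2).
CH(COCl): acyl halide, 1 C=O (running total 3).
CH(OCOCH3): ester, 1 C=O (running total 4).
CH(COCH3): ketone, 1 C=O (running total 5).
CH(COCH3): ketone, 1 C=O (running total 6).
CH(COOH): carboxylic acid, 1 C=O (running total 7).
CH(CONH2): amide, 1 C=O (running total 8).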